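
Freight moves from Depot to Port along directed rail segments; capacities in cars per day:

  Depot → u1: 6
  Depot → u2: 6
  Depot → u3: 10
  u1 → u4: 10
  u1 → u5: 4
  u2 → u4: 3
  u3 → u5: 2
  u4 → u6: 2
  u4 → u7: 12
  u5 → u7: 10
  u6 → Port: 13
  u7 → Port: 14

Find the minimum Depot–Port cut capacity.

11

Augment Depot→u1→u4→u6→Port: bottleneck 2, flow now 2.
Augment Depot→u1→u4→u7→Port: bottleneck 4, flow now 6.
Augment Depot→u2→u4→u7→Port: bottleneck 3, flow now 9.
Augment Depot→u3→u5→u7→Port: bottleneck 2, flow now 11.
No augmenting path remains; maximum flow = 11.
By max-flow min-cut, the minimum cut capacity equals the max flow.
In the residual graph, reachable from Depot: {Depot, u2, u3}.
Min-cut edges: Depot→u1 (6), u2→u4 (3), u3→u5 (2); capacity 6 + 3 + 2 = 11.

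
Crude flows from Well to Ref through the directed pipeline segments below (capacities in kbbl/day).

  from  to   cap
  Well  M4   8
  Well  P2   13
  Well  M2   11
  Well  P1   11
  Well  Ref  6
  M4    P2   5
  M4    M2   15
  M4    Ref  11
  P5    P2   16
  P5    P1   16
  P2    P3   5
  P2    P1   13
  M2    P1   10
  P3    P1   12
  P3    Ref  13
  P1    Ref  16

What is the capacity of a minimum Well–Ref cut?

Augment Well→Ref: bottleneck 6, flow now 6.
Augment Well→M4→Ref: bottleneck 8, flow now 14.
Augment Well→P1→Ref: bottleneck 11, flow now 25.
Augment Well→P2→P3→Ref: bottleneck 5, flow now 30.
Augment Well→P2→P1→Ref: bottleneck 5, flow now 35.
No augmenting path remains; maximum flow = 35.
By max-flow min-cut, the minimum cut capacity equals the max flow.
In the residual graph, reachable from Well: {Well, P2, M2, P1}.
Min-cut edges: Well→M4 (8), Well→Ref (6), P2→P3 (5), P1→Ref (16); capacity 8 + 6 + 5 + 16 = 35.

35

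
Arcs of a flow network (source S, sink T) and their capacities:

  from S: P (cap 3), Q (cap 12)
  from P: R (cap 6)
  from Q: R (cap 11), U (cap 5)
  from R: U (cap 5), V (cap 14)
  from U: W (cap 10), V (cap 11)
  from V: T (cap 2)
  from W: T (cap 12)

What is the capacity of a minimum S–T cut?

Augment S→P→R→V→T: bottleneck 2, flow now 2.
Augment S→Q→U→W→T: bottleneck 5, flow now 7.
Augment S→P→R→U→W→T: bottleneck 1, flow now 8.
Augment S→Q→R→U→W→T: bottleneck 4, flow now 12.
No augmenting path remains; maximum flow = 12.
By max-flow min-cut, the minimum cut capacity equals the max flow.
In the residual graph, reachable from S: {S, P, Q, R, V}.
Min-cut edges: Q→U (5), R→U (5), V→T (2); capacity 5 + 5 + 2 = 12.

12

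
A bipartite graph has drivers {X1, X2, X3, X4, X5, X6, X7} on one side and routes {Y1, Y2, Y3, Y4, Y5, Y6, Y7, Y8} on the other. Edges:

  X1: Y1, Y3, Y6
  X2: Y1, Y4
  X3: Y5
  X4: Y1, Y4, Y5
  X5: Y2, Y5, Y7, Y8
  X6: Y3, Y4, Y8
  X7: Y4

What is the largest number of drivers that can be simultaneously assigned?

Unit-capacity flow: source→left, listed edges, right→sink; max matching = max flow.
Augmenting path X1→Y1 (+1); matched 1.
Augmenting path X2→Y4 (+1); matched 2.
Augmenting path X3→Y5 (+1); matched 3.
Augmenting path X5→Y2 (+1); matched 4.
Augmenting path X6→Y3 (+1); matched 5.
Augmenting path X4→Y1→X1→Y6 (+1); matched 6.
No augmenting path remains; maximum matching = 6.
König certificate: {X1, X5, X6, Y1, Y4, Y5} is a vertex cover of size 6 (every listed pair touches it), so no matching can be larger.

6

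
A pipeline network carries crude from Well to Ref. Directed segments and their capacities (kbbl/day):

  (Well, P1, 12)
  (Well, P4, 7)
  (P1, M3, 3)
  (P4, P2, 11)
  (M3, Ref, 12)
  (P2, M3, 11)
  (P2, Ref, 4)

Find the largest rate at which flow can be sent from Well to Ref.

Augment Well→P1→M3→Ref: bottleneck 3, flow now 3.
Augment Well→P4→P2→Ref: bottleneck 4, flow now 7.
Augment Well→P4→P2→M3→Ref: bottleneck 3, flow now 10.
No augmenting path remains; maximum flow = 10.
In the residual graph, reachable from Well: {Well, P1}.
Min-cut edges: Well→P4 (7), P1→M3 (3); capacity 7 + 3 = 10.
This cut is saturated, so no flow can exceed 10.

10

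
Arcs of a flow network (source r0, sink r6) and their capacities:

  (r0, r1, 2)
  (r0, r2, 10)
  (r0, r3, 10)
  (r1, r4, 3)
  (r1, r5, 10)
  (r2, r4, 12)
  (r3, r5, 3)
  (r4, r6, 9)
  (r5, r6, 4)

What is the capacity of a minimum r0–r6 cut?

Augment r0→r1→r4→r6: bottleneck 2, flow now 2.
Augment r0→r2→r4→r6: bottleneck 7, flow now 9.
Augment r0→r3→r5→r6: bottleneck 3, flow now 12.
Augment r0→r2→r4→r1→r5→r6: bottleneck 1, flow now 13. (uses reverse residual edge)
No augmenting path remains; maximum flow = 13.
By max-flow min-cut, the minimum cut capacity equals the max flow.
In the residual graph, reachable from r0: {r0, r1, r2, r3, r4, r5}.
Min-cut edges: r4→r6 (9), r5→r6 (4); capacity 9 + 4 = 13.

13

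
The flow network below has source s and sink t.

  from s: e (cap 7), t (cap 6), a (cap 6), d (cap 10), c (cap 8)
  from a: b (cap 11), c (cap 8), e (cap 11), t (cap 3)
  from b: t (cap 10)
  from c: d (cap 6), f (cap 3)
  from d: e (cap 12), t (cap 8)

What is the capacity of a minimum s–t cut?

20

Augment s→t: bottleneck 6, flow now 6.
Augment s→a→t: bottleneck 3, flow now 9.
Augment s→d→t: bottleneck 8, flow now 17.
Augment s→a→b→t: bottleneck 3, flow now 20.
No augmenting path remains; maximum flow = 20.
By max-flow min-cut, the minimum cut capacity equals the max flow.
In the residual graph, reachable from s: {s, c, d, e, f}.
Min-cut edges: s→a (6), s→t (6), d→t (8); capacity 6 + 6 + 8 = 20.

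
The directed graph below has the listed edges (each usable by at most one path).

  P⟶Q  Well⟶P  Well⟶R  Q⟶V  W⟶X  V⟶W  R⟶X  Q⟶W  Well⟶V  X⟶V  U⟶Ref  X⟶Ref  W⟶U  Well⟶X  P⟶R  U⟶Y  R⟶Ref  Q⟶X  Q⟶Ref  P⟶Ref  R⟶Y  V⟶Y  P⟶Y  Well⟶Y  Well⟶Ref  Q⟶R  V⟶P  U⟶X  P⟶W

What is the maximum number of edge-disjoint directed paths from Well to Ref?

Assign every edge capacity 1; by Menger, the answer equals the max flow.
Path Well→Ref (+1); total 1.
Path Well→P→Ref (+1); total 2.
Path Well→R→Ref (+1); total 3.
Path Well→X→Ref (+1); total 4.
Path Well→V→P→Q→Ref (+1); total 5.
No residual Well→Ref path; max flow = 5.
Certifying cut of size 5: {Well→P, Well→R, Well→Ref, Well→V, Well→X}.

5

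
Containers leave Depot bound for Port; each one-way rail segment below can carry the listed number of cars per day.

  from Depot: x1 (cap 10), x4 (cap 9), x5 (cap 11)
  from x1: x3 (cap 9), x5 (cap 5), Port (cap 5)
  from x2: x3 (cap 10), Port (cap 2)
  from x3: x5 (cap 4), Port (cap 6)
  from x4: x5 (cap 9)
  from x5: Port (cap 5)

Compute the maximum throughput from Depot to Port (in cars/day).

15

Augment Depot→x1→Port: bottleneck 5, flow now 5.
Augment Depot→x5→Port: bottleneck 5, flow now 10.
Augment Depot→x1→x3→Port: bottleneck 5, flow now 15.
No augmenting path remains; maximum flow = 15.
In the residual graph, reachable from Depot: {Depot, x4, x5}.
Min-cut edges: Depot→x1 (10), x5→Port (5); capacity 10 + 5 = 15.
This cut is saturated, so no flow can exceed 15.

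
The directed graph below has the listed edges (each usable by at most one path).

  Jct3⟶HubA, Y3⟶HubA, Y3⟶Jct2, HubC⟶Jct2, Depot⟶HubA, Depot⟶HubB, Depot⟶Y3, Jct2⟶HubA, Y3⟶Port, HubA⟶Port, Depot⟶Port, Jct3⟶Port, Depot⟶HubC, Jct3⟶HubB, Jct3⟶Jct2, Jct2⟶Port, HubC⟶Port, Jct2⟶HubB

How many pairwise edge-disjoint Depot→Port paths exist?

Assign every edge capacity 1; by Menger, the answer equals the max flow.
Path Depot→Port (+1); total 1.
Path Depot→HubC→Port (+1); total 2.
Path Depot→Y3→Port (+1); total 3.
Path Depot→HubA→Port (+1); total 4.
No residual Depot→Port path; max flow = 4.
Certifying cut of size 4: {Depot→HubA, Depot→HubC, Depot→Port, Depot→Y3}.

4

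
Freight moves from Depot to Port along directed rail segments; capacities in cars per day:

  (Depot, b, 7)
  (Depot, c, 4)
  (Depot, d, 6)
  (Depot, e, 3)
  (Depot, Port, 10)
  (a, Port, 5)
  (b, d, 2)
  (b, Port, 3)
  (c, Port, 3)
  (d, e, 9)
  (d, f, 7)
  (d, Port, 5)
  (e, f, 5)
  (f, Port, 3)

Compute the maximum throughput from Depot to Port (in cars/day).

Augment Depot→Port: bottleneck 10, flow now 10.
Augment Depot→b→Port: bottleneck 3, flow now 13.
Augment Depot→c→Port: bottleneck 3, flow now 16.
Augment Depot→d→Port: bottleneck 5, flow now 21.
Augment Depot→d→f→Port: bottleneck 1, flow now 22.
Augment Depot→e→f→Port: bottleneck 2, flow now 24.
No augmenting path remains; maximum flow = 24.
In the residual graph, reachable from Depot: {Depot, b, c, d, e, f}.
Min-cut edges: Depot→Port (10), b→Port (3), c→Port (3), d→Port (5), f→Port (3); capacity 10 + 3 + 3 + 5 + 3 = 24.
This cut is saturated, so no flow can exceed 24.

24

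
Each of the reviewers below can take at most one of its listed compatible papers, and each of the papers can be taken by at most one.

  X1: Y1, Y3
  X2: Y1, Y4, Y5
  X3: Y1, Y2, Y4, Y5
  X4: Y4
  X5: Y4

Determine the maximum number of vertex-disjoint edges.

Unit-capacity flow: source→left, listed edges, right→sink; max matching = max flow.
Augmenting path X1→Y1 (+1); matched 1.
Augmenting path X2→Y4 (+1); matched 2.
Augmenting path X3→Y2 (+1); matched 3.
Augmenting path X4→Y4→X2→Y5 (+1); matched 4.
No augmenting path remains; maximum matching = 4.
König certificate: {X1, X2, X3, Y4} is a vertex cover of size 4 (every listed pair touches it), so no matching can be larger.

4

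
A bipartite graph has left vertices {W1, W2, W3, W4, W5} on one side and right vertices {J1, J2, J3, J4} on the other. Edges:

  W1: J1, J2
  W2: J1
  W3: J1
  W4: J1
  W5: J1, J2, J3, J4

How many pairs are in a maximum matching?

3

Unit-capacity flow: source→left, listed edges, right→sink; max matching = max flow.
Augmenting path W1→J1 (+1); matched 1.
Augmenting path W5→J2 (+1); matched 2.
Augmenting path W2→J1→W1→J2→W5→J3 (+1); matched 3.
No augmenting path remains; maximum matching = 3.
König certificate: {W1, W5, J1} is a vertex cover of size 3 (every listed pair touches it), so no matching can be larger.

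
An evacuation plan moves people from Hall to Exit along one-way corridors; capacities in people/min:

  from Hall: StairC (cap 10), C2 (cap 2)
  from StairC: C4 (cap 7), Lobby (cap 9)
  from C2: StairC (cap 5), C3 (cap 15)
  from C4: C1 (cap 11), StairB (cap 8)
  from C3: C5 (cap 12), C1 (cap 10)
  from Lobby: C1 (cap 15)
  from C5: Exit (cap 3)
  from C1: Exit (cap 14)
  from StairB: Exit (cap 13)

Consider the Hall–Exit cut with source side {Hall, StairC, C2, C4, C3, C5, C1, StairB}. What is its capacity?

39

Edges leaving {Hall, StairC, C2, C4, C3, C5, C1, StairB}: StairC→Lobby (9), C5→Exit (3), C1→Exit (14), StairB→Exit (13).
Cut capacity = 9 + 3 + 14 + 13 = 39.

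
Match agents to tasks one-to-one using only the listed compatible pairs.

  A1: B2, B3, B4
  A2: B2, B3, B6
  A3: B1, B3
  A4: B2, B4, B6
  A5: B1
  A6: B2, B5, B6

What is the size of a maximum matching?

Unit-capacity flow: source→left, listed edges, right→sink; max matching = max flow.
Augmenting path A1→B2 (+1); matched 1.
Augmenting path A2→B3 (+1); matched 2.
Augmenting path A3→B1 (+1); matched 3.
Augmenting path A4→B4 (+1); matched 4.
Augmenting path A6→B5 (+1); matched 5.
Augmenting path A5→B1→A3→B3→A2→B6 (+1); matched 6.
No augmenting path remains; maximum matching = 6.
König certificate: {A1, A2, A3, A4, A5, A6} is a vertex cover of size 6 (every listed pair touches it), so no matching can be larger.

6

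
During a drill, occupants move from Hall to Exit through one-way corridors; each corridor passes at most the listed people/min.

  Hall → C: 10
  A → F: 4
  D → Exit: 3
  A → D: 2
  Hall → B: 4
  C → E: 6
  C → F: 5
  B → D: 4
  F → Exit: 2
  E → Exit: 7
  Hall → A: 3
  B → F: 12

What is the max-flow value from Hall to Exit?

Augment Hall→A→D→Exit: bottleneck 2, flow now 2.
Augment Hall→A→F→Exit: bottleneck 1, flow now 3.
Augment Hall→B→D→Exit: bottleneck 1, flow now 4.
Augment Hall→B→F→Exit: bottleneck 1, flow now 5.
Augment Hall→C→E→Exit: bottleneck 6, flow now 11.
No augmenting path remains; maximum flow = 11.
In the residual graph, reachable from Hall: {Hall, A, B, C, D, F}.
Min-cut edges: C→E (6), D→Exit (3), F→Exit (2); capacity 6 + 3 + 2 = 11.
This cut is saturated, so no flow can exceed 11.

11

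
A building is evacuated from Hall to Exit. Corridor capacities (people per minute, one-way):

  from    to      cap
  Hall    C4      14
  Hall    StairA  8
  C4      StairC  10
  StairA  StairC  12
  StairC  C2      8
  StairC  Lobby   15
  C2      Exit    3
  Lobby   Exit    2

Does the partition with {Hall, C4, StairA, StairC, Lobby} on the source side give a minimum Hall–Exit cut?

Given cut capacity: 8 + 2 = 10.
Augment Hall→C4→StairC→C2→Exit: bottleneck 3, flow now 3.
Augment Hall→C4→StairC→Lobby→Exit: bottleneck 2, flow now 5.
No augmenting path remains; maximum flow = 5.
In the residual graph, reachable from Hall: {Hall, C4, StairA, StairC, C2, Lobby}.
Min-cut edges: C2→Exit (3), Lobby→Exit (2); capacity 3 + 2 = 5.
Cut capacity 10 exceeds the max flow 5, so it is not minimum.

No — its capacity is 10, but the minimum cut has capacity 5.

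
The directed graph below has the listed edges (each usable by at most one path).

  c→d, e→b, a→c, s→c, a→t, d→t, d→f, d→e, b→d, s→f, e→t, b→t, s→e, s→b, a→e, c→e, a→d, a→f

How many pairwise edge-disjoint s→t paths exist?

Assign every edge capacity 1; by Menger, the answer equals the max flow.
Path s→b→t (+1); total 1.
Path s→e→t (+1); total 2.
Path s→c→d→t (+1); total 3.
No residual s→t path; max flow = 3.
Certifying cut of size 3: {s→b, s→c, s→e}.

3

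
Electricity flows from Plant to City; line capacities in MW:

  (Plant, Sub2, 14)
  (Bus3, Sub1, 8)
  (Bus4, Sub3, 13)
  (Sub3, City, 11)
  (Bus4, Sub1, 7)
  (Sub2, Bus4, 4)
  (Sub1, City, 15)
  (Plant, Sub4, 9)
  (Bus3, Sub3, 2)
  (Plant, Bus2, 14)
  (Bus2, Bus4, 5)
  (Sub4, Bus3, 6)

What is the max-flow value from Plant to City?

Augment Plant→Sub2→Bus4→Sub3→City: bottleneck 4, flow now 4.
Augment Plant→Sub4→Bus3→Sub3→City: bottleneck 2, flow now 6.
Augment Plant→Sub4→Bus3→Sub1→City: bottleneck 4, flow now 10.
Augment Plant→Bus2→Bus4→Sub3→City: bottleneck 5, flow now 15.
No augmenting path remains; maximum flow = 15.
In the residual graph, reachable from Plant: {Plant, Sub2, Sub4, Bus2}.
Min-cut edges: Sub2→Bus4 (4), Sub4→Bus3 (6), Bus2→Bus4 (5); capacity 4 + 6 + 5 = 15.
This cut is saturated, so no flow can exceed 15.

15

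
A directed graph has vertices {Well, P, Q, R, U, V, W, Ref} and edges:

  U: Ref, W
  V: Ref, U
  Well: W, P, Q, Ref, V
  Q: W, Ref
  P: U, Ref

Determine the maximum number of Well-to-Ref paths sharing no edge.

Assign every edge capacity 1; by Menger, the answer equals the max flow.
Path Well→Ref (+1); total 1.
Path Well→P→Ref (+1); total 2.
Path Well→Q→Ref (+1); total 3.
Path Well→V→Ref (+1); total 4.
No residual Well→Ref path; max flow = 4.
Certifying cut of size 4: {Well→P, Well→Q, Well→Ref, Well→V}.

4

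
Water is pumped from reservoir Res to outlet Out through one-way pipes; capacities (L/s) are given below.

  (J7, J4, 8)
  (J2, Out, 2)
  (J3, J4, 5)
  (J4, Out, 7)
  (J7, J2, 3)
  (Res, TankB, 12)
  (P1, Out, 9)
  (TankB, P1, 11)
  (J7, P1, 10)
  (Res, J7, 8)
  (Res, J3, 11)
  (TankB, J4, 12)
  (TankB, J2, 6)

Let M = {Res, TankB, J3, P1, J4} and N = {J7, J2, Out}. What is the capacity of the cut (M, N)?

Edges leaving {Res, TankB, J3, P1, J4}: Res→J7 (8), TankB→J2 (6), P1→Out (9), J4→Out (7).
Cut capacity = 8 + 6 + 9 + 7 = 30.

30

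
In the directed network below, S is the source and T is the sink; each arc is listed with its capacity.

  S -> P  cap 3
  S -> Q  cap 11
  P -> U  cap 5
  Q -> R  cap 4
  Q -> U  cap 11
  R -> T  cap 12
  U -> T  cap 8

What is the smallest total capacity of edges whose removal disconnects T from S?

Augment S→P→U→T: bottleneck 3, flow now 3.
Augment S→Q→R→T: bottleneck 4, flow now 7.
Augment S→Q→U→T: bottleneck 5, flow now 12.
No augmenting path remains; maximum flow = 12.
By max-flow min-cut, the minimum cut capacity equals the max flow.
In the residual graph, reachable from S: {S, P, Q, U}.
Min-cut edges: Q→R (4), U→T (8); capacity 4 + 8 = 12.

12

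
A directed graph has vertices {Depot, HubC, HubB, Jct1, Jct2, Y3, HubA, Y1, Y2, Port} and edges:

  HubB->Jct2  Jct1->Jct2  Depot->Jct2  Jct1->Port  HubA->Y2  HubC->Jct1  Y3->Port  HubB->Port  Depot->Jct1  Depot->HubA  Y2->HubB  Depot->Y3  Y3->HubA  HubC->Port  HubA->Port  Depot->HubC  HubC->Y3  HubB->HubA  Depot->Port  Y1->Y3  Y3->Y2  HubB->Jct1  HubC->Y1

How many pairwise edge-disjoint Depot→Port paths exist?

Assign every edge capacity 1; by Menger, the answer equals the max flow.
Path Depot→Port (+1); total 1.
Path Depot→HubC→Port (+1); total 2.
Path Depot→Jct1→Port (+1); total 3.
Path Depot→Y3→Port (+1); total 4.
Path Depot→HubA→Port (+1); total 5.
No residual Depot→Port path; max flow = 5.
Certifying cut of size 5: {Depot→HubA, Depot→HubC, Depot→Jct1, Depot→Port, Depot→Y3}.

5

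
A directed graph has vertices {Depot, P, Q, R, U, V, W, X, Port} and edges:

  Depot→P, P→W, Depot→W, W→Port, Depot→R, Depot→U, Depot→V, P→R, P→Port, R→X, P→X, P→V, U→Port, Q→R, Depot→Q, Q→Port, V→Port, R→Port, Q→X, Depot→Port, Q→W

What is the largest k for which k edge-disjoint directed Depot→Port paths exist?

7

Assign every edge capacity 1; by Menger, the answer equals the max flow.
Path Depot→Port (+1); total 1.
Path Depot→P→Port (+1); total 2.
Path Depot→Q→Port (+1); total 3.
Path Depot→R→Port (+1); total 4.
Path Depot→U→Port (+1); total 5.
Path Depot→V→Port (+1); total 6.
Path Depot→W→Port (+1); total 7.
No residual Depot→Port path; max flow = 7.
Certifying cut of size 7: {Depot→P, Depot→Port, Depot→Q, Depot→R, Depot→U, Depot→V, Depot→W}.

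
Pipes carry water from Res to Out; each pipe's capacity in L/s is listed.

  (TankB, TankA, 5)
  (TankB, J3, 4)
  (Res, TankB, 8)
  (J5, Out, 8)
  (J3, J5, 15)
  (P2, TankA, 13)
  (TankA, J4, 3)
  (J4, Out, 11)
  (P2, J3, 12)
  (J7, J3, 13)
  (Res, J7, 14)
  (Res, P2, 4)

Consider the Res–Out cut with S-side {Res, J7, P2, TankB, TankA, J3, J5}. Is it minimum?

Given cut capacity: 3 + 8 = 11.
Augment Res→J7→J3→J5→Out: bottleneck 8, flow now 8.
Augment Res→P2→TankA→J4→Out: bottleneck 3, flow now 11.
No augmenting path remains; maximum flow = 11.
Cut capacity 11 equals the max flow, so it is a minimum cut.

Yes — it is a minimum cut (capacity 11).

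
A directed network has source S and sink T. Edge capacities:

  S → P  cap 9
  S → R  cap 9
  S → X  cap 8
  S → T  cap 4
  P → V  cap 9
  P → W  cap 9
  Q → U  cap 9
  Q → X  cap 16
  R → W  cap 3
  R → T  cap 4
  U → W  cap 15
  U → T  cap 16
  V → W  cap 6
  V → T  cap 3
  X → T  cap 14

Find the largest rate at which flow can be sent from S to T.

Augment S→T: bottleneck 4, flow now 4.
Augment S→R→T: bottleneck 4, flow now 8.
Augment S→X→T: bottleneck 8, flow now 16.
Augment S→P→V→T: bottleneck 3, flow now 19.
No augmenting path remains; maximum flow = 19.
In the residual graph, reachable from S: {S, P, R, V, W}.
Min-cut edges: S→X (8), S→T (4), R→T (4), V→T (3); capacity 8 + 4 + 4 + 3 = 19.
This cut is saturated, so no flow can exceed 19.

19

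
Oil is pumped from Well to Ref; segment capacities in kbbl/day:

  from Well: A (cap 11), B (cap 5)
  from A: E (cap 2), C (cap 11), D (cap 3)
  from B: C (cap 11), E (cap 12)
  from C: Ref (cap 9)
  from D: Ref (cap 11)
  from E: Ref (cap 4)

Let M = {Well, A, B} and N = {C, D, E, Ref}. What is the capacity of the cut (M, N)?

Edges leaving {Well, A, B}: A→C (11), A→D (3), A→E (2), B→C (11), B→E (12).
Cut capacity = 11 + 3 + 2 + 11 + 12 = 39.

39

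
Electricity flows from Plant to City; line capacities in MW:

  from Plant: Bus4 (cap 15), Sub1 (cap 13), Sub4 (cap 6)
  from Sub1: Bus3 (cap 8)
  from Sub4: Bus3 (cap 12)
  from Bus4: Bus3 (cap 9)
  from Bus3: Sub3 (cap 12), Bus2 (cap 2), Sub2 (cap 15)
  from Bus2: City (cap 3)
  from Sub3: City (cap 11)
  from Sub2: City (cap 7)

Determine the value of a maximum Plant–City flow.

Augment Plant→Sub1→Bus3→Bus2→City: bottleneck 2, flow now 2.
Augment Plant→Sub1→Bus3→Sub3→City: bottleneck 6, flow now 8.
Augment Plant→Sub4→Bus3→Sub3→City: bottleneck 5, flow now 13.
Augment Plant→Sub4→Bus3→Sub2→City: bottleneck 1, flow now 14.
Augment Plant→Bus4→Bus3→Sub2→City: bottleneck 6, flow now 20.
No augmenting path remains; maximum flow = 20.
In the residual graph, reachable from Plant: {Plant, Sub1, Sub4, Bus4, Bus3, Sub3, Sub2}.
Min-cut edges: Bus3→Bus2 (2), Sub3→City (11), Sub2→City (7); capacity 2 + 11 + 7 = 20.
This cut is saturated, so no flow can exceed 20.

20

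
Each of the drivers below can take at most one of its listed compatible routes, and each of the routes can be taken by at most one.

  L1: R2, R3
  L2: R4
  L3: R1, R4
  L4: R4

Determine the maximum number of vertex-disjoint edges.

3

Unit-capacity flow: source→left, listed edges, right→sink; max matching = max flow.
Augmenting path L1→R2 (+1); matched 1.
Augmenting path L2→R4 (+1); matched 2.
Augmenting path L3→R1 (+1); matched 3.
No augmenting path remains; maximum matching = 3.
König certificate: {L1, L3, R4} is a vertex cover of size 3 (every listed pair touches it), so no matching can be larger.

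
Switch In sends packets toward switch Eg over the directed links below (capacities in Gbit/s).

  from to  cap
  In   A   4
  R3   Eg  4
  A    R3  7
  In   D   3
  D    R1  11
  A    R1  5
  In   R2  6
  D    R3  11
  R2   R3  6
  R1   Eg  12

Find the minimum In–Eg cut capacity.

11

Augment In→D→R3→Eg: bottleneck 3, flow now 3.
Augment In→R2→R3→Eg: bottleneck 1, flow now 4.
Augment In→A→R1→Eg: bottleneck 4, flow now 8.
Augment In→R2→R3→D→R1→Eg: bottleneck 3, flow now 11. (uses reverse residual edge)
No augmenting path remains; maximum flow = 11.
By max-flow min-cut, the minimum cut capacity equals the max flow.
In the residual graph, reachable from In: {In, R2, R3}.
Min-cut edges: In→D (3), In→A (4), R3→Eg (4); capacity 3 + 4 + 4 = 11.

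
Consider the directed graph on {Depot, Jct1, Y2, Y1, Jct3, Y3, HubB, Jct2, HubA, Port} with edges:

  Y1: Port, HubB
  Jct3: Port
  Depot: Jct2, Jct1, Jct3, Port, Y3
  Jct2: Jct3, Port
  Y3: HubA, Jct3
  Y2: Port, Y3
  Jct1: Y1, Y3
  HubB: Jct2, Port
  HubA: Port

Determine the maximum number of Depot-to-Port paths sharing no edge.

Assign every edge capacity 1; by Menger, the answer equals the max flow.
Path Depot→Port (+1); total 1.
Path Depot→Jct3→Port (+1); total 2.
Path Depot→Jct2→Port (+1); total 3.
Path Depot→Jct1→Y1→Port (+1); total 4.
Path Depot→Y3→HubA→Port (+1); total 5.
No residual Depot→Port path; max flow = 5.
Certifying cut of size 5: {Depot→Jct1, Depot→Jct2, Depot→Jct3, Depot→Port, Depot→Y3}.

5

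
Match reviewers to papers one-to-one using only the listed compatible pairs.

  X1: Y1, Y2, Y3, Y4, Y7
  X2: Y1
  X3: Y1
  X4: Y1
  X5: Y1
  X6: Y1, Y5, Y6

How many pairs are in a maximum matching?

3

Unit-capacity flow: source→left, listed edges, right→sink; max matching = max flow.
Augmenting path X1→Y1 (+1); matched 1.
Augmenting path X6→Y5 (+1); matched 2.
Augmenting path X2→Y1→X1→Y2 (+1); matched 3.
No augmenting path remains; maximum matching = 3.
König certificate: {X1, X6, Y1} is a vertex cover of size 3 (every listed pair touches it), so no matching can be larger.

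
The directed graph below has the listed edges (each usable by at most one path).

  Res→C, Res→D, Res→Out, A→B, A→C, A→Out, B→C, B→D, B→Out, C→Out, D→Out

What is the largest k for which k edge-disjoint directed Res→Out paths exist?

3

Assign every edge capacity 1; by Menger, the answer equals the max flow.
Path Res→Out (+1); total 1.
Path Res→C→Out (+1); total 2.
Path Res→D→Out (+1); total 3.
No residual Res→Out path; max flow = 3.
Certifying cut of size 3: {Res→C, Res→D, Res→Out}.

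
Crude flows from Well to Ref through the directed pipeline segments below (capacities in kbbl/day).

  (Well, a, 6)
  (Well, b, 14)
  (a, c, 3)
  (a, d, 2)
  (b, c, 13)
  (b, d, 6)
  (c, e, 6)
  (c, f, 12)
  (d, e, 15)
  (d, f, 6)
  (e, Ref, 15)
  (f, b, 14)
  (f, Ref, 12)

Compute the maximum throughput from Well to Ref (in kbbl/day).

19

Augment Well→a→c→e→Ref: bottleneck 3, flow now 3.
Augment Well→a→d→e→Ref: bottleneck 2, flow now 5.
Augment Well→b→c→e→Ref: bottleneck 3, flow now 8.
Augment Well→b→c→f→Ref: bottleneck 10, flow now 18.
Augment Well→b→d→e→Ref: bottleneck 1, flow now 19.
No augmenting path remains; maximum flow = 19.
In the residual graph, reachable from Well: {Well, a}.
Min-cut edges: Well→b (14), a→c (3), a→d (2); capacity 14 + 3 + 2 = 19.
This cut is saturated, so no flow can exceed 19.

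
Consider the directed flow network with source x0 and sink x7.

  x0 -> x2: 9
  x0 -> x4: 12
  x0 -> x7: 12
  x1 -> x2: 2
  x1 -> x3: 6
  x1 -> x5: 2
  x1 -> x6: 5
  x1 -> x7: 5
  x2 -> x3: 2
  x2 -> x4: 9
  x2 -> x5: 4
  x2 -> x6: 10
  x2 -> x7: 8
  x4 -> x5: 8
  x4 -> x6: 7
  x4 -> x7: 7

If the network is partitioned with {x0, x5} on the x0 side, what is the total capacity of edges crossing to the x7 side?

Edges leaving {x0, x5}: x0→x2 (9), x0→x4 (12), x0→x7 (12).
Cut capacity = 9 + 12 + 12 = 33.

33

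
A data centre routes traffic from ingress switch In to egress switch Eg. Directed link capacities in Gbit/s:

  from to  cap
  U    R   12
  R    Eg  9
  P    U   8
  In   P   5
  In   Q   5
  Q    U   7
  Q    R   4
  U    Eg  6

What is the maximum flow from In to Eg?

10

Augment In→P→U→Eg: bottleneck 5, flow now 5.
Augment In→Q→R→Eg: bottleneck 4, flow now 9.
Augment In→Q→U→Eg: bottleneck 1, flow now 10.
No augmenting path remains; maximum flow = 10.
In the residual graph, reachable from In: {In}.
Min-cut edges: In→P (5), In→Q (5); capacity 5 + 5 = 10.
This cut is saturated, so no flow can exceed 10.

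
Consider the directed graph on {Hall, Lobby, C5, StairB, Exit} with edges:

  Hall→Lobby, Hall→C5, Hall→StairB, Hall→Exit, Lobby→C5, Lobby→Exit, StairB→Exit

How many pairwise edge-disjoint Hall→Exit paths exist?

Assign every edge capacity 1; by Menger, the answer equals the max flow.
Path Hall→Exit (+1); total 1.
Path Hall→Lobby→Exit (+1); total 2.
Path Hall→StairB→Exit (+1); total 3.
No residual Hall→Exit path; max flow = 3.
Certifying cut of size 3: {Hall→Exit, Hall→Lobby, Hall→StairB}.

3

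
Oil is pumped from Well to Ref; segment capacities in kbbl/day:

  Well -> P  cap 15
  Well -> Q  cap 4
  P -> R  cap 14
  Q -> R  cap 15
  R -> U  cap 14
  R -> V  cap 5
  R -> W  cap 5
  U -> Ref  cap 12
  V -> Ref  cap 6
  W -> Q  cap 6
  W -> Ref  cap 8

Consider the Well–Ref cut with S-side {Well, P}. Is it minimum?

Given cut capacity: 4 + 14 = 18.
Augment Well→P→R→U→Ref: bottleneck 12, flow now 12.
Augment Well→P→R→V→Ref: bottleneck 2, flow now 14.
Augment Well→Q→R→V→Ref: bottleneck 3, flow now 17.
Augment Well→Q→R→W→Ref: bottleneck 1, flow now 18.
No augmenting path remains; maximum flow = 18.
Cut capacity 18 equals the max flow, so it is a minimum cut.

Yes — it is a minimum cut (capacity 18).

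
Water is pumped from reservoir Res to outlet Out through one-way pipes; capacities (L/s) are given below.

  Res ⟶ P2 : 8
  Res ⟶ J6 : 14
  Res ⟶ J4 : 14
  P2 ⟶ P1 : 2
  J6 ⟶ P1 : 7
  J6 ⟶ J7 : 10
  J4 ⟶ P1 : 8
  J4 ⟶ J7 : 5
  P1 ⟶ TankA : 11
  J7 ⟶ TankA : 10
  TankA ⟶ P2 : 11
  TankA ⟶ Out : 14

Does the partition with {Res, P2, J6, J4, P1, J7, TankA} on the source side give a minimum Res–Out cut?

Yes — it is a minimum cut (capacity 14).

Given cut capacity: 14 = 14.
Augment Res→P2→P1→TankA→Out: bottleneck 2, flow now 2.
Augment Res→J6→P1→TankA→Out: bottleneck 7, flow now 9.
Augment Res→J6→J7→TankA→Out: bottleneck 5, flow now 14.
No augmenting path remains; maximum flow = 14.
Cut capacity 14 equals the max flow, so it is a minimum cut.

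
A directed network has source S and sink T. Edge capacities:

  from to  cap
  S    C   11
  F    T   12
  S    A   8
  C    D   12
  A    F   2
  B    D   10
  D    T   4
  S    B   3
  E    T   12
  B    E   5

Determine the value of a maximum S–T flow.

Augment S→A→F→T: bottleneck 2, flow now 2.
Augment S→B→D→T: bottleneck 3, flow now 5.
Augment S→C→D→T: bottleneck 1, flow now 6.
Augment S→C→D→B→E→T: bottleneck 3, flow now 9. (uses reverse residual edge)
No augmenting path remains; maximum flow = 9.
In the residual graph, reachable from S: {S, A, C, D}.
Min-cut edges: S→B (3), A→F (2), D→T (4); capacity 3 + 2 + 4 = 9.
This cut is saturated, so no flow can exceed 9.

9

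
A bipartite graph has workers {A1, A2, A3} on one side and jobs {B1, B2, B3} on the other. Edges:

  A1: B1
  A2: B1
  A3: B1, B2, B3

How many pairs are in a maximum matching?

2

Unit-capacity flow: source→left, listed edges, right→sink; max matching = max flow.
Augmenting path A1→B1 (+1); matched 1.
Augmenting path A3→B2 (+1); matched 2.
No augmenting path remains; maximum matching = 2.
König certificate: {A3, B1} is a vertex cover of size 2 (every listed pair touches it), so no matching can be larger.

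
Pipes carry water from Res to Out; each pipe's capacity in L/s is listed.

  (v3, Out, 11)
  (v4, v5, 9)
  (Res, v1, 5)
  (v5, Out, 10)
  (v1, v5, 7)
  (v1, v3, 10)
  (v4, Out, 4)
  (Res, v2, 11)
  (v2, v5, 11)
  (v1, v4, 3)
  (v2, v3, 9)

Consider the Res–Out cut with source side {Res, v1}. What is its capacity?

31

Edges leaving {Res, v1}: Res→v2 (11), v1→v3 (10), v1→v4 (3), v1→v5 (7).
Cut capacity = 11 + 10 + 3 + 7 = 31.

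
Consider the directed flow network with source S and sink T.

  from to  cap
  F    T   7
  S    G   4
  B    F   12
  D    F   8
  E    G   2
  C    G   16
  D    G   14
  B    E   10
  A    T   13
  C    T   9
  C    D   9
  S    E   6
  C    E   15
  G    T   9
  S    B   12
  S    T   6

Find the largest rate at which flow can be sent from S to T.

Augment S→T: bottleneck 6, flow now 6.
Augment S→G→T: bottleneck 4, flow now 10.
Augment S→B→F→T: bottleneck 7, flow now 17.
Augment S→E→G→T: bottleneck 2, flow now 19.
No augmenting path remains; maximum flow = 19.
In the residual graph, reachable from S: {S, B, E, F}.
Min-cut edges: S→G (4), S→T (6), E→G (2), F→T (7); capacity 4 + 6 + 2 + 7 = 19.
This cut is saturated, so no flow can exceed 19.

19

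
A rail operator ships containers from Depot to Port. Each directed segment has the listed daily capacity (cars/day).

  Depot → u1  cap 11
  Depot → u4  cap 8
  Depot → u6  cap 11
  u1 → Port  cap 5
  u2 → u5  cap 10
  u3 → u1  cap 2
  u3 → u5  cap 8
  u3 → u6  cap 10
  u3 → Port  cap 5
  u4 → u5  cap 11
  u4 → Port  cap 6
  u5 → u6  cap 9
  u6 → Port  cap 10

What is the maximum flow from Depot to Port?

21

Augment Depot→u1→Port: bottleneck 5, flow now 5.
Augment Depot→u4→Port: bottleneck 6, flow now 11.
Augment Depot→u6→Port: bottleneck 10, flow now 21.
No augmenting path remains; maximum flow = 21.
In the residual graph, reachable from Depot: {Depot, u1, u4, u5, u6}.
Min-cut edges: u1→Port (5), u4→Port (6), u6→Port (10); capacity 5 + 6 + 10 = 21.
This cut is saturated, so no flow can exceed 21.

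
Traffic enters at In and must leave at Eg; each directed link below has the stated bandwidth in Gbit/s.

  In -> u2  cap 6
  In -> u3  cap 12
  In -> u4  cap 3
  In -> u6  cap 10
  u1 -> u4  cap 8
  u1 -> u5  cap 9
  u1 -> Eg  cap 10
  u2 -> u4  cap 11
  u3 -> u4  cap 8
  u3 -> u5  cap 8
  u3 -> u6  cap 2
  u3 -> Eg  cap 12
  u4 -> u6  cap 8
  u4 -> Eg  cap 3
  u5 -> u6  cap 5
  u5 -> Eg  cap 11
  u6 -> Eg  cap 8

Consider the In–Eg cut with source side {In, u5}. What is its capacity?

Edges leaving {In, u5}: In→u2 (6), In→u3 (12), In→u4 (3), In→u6 (10), u5→u6 (5), u5→Eg (11).
Cut capacity = 6 + 12 + 3 + 10 + 5 + 11 = 47.

47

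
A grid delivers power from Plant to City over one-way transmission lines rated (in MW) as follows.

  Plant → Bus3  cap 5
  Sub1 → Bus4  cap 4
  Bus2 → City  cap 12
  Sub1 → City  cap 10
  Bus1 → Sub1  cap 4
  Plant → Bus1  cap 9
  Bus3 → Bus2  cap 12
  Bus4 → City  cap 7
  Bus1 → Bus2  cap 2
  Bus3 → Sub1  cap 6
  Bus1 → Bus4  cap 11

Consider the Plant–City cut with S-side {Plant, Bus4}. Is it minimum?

No — its capacity is 21, but the minimum cut has capacity 14.

Given cut capacity: 9 + 5 + 7 = 21.
Augment Plant→Bus1→Sub1→City: bottleneck 4, flow now 4.
Augment Plant→Bus1→Bus2→City: bottleneck 2, flow now 6.
Augment Plant→Bus1→Bus4→City: bottleneck 3, flow now 9.
Augment Plant→Bus3→Sub1→City: bottleneck 5, flow now 14.
No augmenting path remains; maximum flow = 14.
In the residual graph, reachable from Plant: {Plant}.
Min-cut edges: Plant→Bus1 (9), Plant→Bus3 (5); capacity 9 + 5 = 14.
Cut capacity 21 exceeds the max flow 14, so it is not minimum.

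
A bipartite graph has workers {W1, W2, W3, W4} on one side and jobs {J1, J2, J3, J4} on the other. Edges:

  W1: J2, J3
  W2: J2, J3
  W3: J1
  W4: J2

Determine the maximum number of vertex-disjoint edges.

3

Unit-capacity flow: source→left, listed edges, right→sink; max matching = max flow.
Augmenting path W1→J2 (+1); matched 1.
Augmenting path W2→J3 (+1); matched 2.
Augmenting path W3→J1 (+1); matched 3.
No augmenting path remains; maximum matching = 3.
König certificate: {W3, J2, J3} is a vertex cover of size 3 (every listed pair touches it), so no matching can be larger.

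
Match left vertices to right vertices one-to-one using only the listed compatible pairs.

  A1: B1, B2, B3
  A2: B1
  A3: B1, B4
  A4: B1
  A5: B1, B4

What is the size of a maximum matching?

Unit-capacity flow: source→left, listed edges, right→sink; max matching = max flow.
Augmenting path A1→B1 (+1); matched 1.
Augmenting path A3→B4 (+1); matched 2.
Augmenting path A2→B1→A1→B2 (+1); matched 3.
No augmenting path remains; maximum matching = 3.
König certificate: {A1, B1, B4} is a vertex cover of size 3 (every listed pair touches it), so no matching can be larger.

3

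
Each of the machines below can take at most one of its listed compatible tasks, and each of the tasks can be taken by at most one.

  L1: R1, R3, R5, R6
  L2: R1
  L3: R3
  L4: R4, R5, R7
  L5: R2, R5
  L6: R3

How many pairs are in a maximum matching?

5

Unit-capacity flow: source→left, listed edges, right→sink; max matching = max flow.
Augmenting path L1→R1 (+1); matched 1.
Augmenting path L3→R3 (+1); matched 2.
Augmenting path L4→R4 (+1); matched 3.
Augmenting path L5→R2 (+1); matched 4.
Augmenting path L2→R1→L1→R5 (+1); matched 5.
No augmenting path remains; maximum matching = 5.
König certificate: {L1, L2, L4, L5, R3} is a vertex cover of size 5 (every listed pair touches it), so no matching can be larger.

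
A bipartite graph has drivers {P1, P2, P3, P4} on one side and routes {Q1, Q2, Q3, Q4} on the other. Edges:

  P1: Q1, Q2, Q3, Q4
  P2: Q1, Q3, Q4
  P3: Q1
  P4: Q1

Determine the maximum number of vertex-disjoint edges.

Unit-capacity flow: source→left, listed edges, right→sink; max matching = max flow.
Augmenting path P1→Q1 (+1); matched 1.
Augmenting path P2→Q3 (+1); matched 2.
Augmenting path P3→Q1→P1→Q2 (+1); matched 3.
No augmenting path remains; maximum matching = 3.
König certificate: {P1, P2, Q1} is a vertex cover of size 3 (every listed pair touches it), so no matching can be larger.

3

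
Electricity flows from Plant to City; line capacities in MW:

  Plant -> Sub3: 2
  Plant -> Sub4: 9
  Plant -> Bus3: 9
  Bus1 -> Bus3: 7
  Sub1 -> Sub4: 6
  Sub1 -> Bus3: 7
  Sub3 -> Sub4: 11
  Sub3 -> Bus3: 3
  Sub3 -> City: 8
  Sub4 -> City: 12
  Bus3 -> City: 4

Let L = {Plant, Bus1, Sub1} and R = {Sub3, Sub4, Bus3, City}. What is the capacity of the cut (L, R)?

40

Edges leaving {Plant, Bus1, Sub1}: Plant→Sub3 (2), Plant→Sub4 (9), Plant→Bus3 (9), Bus1→Bus3 (7), Sub1→Sub4 (6), Sub1→Bus3 (7).
Cut capacity = 2 + 9 + 9 + 7 + 6 + 7 = 40.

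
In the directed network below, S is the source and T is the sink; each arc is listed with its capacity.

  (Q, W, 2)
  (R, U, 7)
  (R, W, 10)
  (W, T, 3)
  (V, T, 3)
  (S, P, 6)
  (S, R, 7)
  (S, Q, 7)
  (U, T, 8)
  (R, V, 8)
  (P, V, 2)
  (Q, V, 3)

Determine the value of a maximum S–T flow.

Augment S→P→V→T: bottleneck 2, flow now 2.
Augment S→Q→V→T: bottleneck 1, flow now 3.
Augment S→Q→W→T: bottleneck 2, flow now 5.
Augment S→R→U→T: bottleneck 7, flow now 12.
No augmenting path remains; maximum flow = 12.
In the residual graph, reachable from S: {S, P, Q, V}.
Min-cut edges: S→R (7), Q→W (2), V→T (3); capacity 7 + 2 + 3 = 12.
This cut is saturated, so no flow can exceed 12.

12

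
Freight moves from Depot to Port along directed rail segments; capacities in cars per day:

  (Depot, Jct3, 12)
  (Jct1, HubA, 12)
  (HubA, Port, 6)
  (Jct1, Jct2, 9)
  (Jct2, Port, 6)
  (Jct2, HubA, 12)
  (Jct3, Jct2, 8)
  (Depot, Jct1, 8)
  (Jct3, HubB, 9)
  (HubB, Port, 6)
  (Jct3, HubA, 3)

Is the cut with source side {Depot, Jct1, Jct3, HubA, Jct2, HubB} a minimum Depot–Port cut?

Given cut capacity: 6 + 6 + 6 = 18.
Augment Depot→Jct1→HubA→Port: bottleneck 6, flow now 6.
Augment Depot→Jct1→Jct2→Port: bottleneck 2, flow now 8.
Augment Depot→Jct3→Jct2→Port: bottleneck 4, flow now 12.
Augment Depot→Jct3→HubB→Port: bottleneck 6, flow now 18.
No augmenting path remains; maximum flow = 18.
Cut capacity 18 equals the max flow, so it is a minimum cut.

Yes — it is a minimum cut (capacity 18).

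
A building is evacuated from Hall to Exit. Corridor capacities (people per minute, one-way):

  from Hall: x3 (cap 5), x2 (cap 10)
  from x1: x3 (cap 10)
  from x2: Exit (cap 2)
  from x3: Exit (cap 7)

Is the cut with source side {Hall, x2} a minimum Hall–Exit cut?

Given cut capacity: 5 + 2 = 7.
Augment Hall→x2→Exit: bottleneck 2, flow now 2.
Augment Hall→x3→Exit: bottleneck 5, flow now 7.
No augmenting path remains; maximum flow = 7.
Cut capacity 7 equals the max flow, so it is a minimum cut.

Yes — it is a minimum cut (capacity 7).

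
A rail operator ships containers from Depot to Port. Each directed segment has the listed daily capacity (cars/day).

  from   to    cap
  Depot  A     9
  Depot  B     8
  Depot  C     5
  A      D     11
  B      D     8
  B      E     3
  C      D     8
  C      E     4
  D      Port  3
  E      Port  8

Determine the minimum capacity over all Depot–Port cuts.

Augment Depot→A→D→Port: bottleneck 3, flow now 3.
Augment Depot→B→E→Port: bottleneck 3, flow now 6.
Augment Depot→C→E→Port: bottleneck 4, flow now 10.
No augmenting path remains; maximum flow = 10.
By max-flow min-cut, the minimum cut capacity equals the max flow.
In the residual graph, reachable from Depot: {Depot, A, B, C, D}.
Min-cut edges: B→E (3), C→E (4), D→Port (3); capacity 3 + 4 + 3 = 10.

10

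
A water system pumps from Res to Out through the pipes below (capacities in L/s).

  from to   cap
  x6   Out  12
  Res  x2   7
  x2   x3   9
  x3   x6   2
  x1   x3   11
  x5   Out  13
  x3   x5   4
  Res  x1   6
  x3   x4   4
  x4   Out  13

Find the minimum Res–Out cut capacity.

10

Augment Res→x1→x3→x4→Out: bottleneck 4, flow now 4.
Augment Res→x1→x3→x5→Out: bottleneck 2, flow now 6.
Augment Res→x2→x3→x5→Out: bottleneck 2, flow now 8.
Augment Res→x2→x3→x6→Out: bottleneck 2, flow now 10.
No augmenting path remains; maximum flow = 10.
By max-flow min-cut, the minimum cut capacity equals the max flow.
In the residual graph, reachable from Res: {Res, x1, x2, x3}.
Min-cut edges: x3→x4 (4), x3→x5 (4), x3→x6 (2); capacity 4 + 4 + 2 = 10.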